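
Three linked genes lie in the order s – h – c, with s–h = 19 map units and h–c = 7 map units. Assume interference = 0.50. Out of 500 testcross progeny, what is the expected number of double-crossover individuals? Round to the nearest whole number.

3

Map distances give recombination frequencies of 0.190 and 0.070 for the two intervals.
With interference 0.50 (so coincidence = 0.50), expected double-crossover frequency = 0.190 × 0.070 × 0.50 = 0.00665.
Expected number = 0.00665 × 500 = 3.33 ≈ 3.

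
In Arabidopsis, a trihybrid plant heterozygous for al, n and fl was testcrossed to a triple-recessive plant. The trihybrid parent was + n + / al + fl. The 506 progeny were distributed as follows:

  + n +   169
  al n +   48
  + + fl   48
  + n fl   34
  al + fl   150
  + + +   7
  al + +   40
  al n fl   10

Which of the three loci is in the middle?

The two rarest classes, + + + and al n fl, are the double crossovers. Comparing them with the parentals, only the n allele has switched, so n is the middle locus and the order is al – n – fl.

n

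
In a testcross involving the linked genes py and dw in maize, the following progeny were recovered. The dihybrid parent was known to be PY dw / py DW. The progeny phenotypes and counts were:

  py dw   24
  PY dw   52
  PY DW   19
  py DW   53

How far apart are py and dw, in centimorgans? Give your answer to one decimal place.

The recombinant classes are PY DW and py dw: 19 + 24 = 43.
Recombination frequency = 43/148 = 0.2905 ≈ 29.1%, i.e. 29.1 centimorgans.

29.1 centimorgans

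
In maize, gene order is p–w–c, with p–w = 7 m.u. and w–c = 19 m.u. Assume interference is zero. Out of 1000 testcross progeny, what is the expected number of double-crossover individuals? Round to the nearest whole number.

Map distances give recombination frequencies of 0.070 and 0.190 for the two intervals.
With no interference, expected double-crossover frequency = 0.070 × 0.190 = 0.01330.
Expected number = 0.01330 × 1000 = 13.30 ≈ 13.

13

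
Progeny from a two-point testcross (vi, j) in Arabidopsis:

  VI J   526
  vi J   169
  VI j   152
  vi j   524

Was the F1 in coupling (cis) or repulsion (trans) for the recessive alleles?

The two most frequent classes are VI J (526) and vi j (524); these are the parental (non-recombinant) types.
So the F1 carried VI J on one chromosome and vi j on the other — the recessive alleles are on the same chromosome (cis / coupling).

cis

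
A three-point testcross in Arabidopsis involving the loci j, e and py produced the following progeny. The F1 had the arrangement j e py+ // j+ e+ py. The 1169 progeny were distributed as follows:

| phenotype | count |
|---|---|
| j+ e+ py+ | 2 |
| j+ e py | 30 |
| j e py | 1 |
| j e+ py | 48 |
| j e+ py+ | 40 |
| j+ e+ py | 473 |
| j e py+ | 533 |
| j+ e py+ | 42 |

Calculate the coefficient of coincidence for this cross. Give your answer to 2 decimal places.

0.52

The two rarest classes, j e py and j+ e+ py+, are the double crossovers. Comparing them with the parentals, only the py allele has switched, so py is the middle locus and the order is j – py – e.
j–py: (90 + 3)/1169 = 0.0796; py–e: (70 + 3)/1169 = 0.0624.
Expected DCO frequency = 0.0796 × 0.0624 ≈ 0.00497; observed = 3/1169 ≈ 0.00257.
Coefficient of coincidence = 0.00257/0.00497 ≈ 0.52.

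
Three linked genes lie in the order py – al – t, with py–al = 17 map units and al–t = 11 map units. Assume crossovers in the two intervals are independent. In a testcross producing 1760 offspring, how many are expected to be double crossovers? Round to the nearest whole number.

33

Map distances give recombination frequencies of 0.170 and 0.110 for the two intervals.
With no interference, expected double-crossover frequency = 0.170 × 0.110 = 0.01870.
Expected number = 0.01870 × 1760 = 32.91 ≈ 33.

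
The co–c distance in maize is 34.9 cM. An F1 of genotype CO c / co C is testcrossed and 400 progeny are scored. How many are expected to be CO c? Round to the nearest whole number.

130

A map distance of 34.9 cM corresponds to a recombination frequency of 0.349.
The F1 is CO c / co C, so CO c is a parental gamete class with expected frequency (1 − r)/2 = 0.651/2 = 0.3255.
Expected number = 0.3255 × 400 = 130.20 ≈ 130.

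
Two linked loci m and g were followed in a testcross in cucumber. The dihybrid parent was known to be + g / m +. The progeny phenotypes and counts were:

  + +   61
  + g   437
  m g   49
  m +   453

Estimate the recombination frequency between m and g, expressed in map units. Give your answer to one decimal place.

11.0 map units

The recombinant classes are + + and m g: 61 + 49 = 110.
Recombination frequency = 110/1000 = 0.1100 ≈ 11.0%, i.e. 11.0 map units.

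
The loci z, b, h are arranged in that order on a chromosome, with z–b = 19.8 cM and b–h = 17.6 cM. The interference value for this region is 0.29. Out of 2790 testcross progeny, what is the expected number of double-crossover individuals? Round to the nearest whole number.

Map distances give recombination frequencies of 0.198 and 0.176 for the two intervals.
With interference 0.29 (so coincidence = 0.71), expected double-crossover frequency = 0.198 × 0.176 × 0.71 = 0.02474.
Expected number = 0.02474 × 2790 = 69.03 ≈ 69.

69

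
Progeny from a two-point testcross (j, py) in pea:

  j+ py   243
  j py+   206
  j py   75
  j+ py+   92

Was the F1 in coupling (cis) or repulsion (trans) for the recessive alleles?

The two most frequent classes are j+ py (243) and j py+ (206); these are the parental (non-recombinant) types.
So the F1 carried j+ py on one chromosome and j py+ on the other — the recessive alleles are on opposite chromosomes (trans / repulsion).

trans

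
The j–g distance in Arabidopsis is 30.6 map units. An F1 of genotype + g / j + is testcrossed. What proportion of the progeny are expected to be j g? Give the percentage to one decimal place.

A map distance of 30.6 map units corresponds to a recombination frequency of 0.306.
The F1 is + g / j +, so j g is a recombinant gamete class with expected frequency r/2 = 0.306/2 = 0.1530.
That is 0.1530 = 15.3% of the progeny.

15.3%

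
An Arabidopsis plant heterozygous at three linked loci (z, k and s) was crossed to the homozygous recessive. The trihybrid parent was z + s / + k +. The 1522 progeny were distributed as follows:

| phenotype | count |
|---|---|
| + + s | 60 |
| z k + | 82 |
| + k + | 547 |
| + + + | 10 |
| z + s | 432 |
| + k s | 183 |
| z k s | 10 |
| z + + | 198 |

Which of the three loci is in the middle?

The two rarest classes, z k s and + + +, are the double crossovers. Comparing them with the parentals, only the k allele has switched, so k is the middle locus and the order is s – k – z.

k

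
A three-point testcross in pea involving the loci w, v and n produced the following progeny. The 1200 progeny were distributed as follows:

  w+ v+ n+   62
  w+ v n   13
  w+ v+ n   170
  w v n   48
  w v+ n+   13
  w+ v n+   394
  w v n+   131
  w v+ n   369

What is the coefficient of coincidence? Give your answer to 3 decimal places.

0.702

The two most frequent reciprocal classes, w+ v n+ and w v+ n, are the parental types, so the F1 was w+ v n+ / w v+ n.
The two rarest classes, w+ v n and w v+ n+, are the double crossovers. Comparing them with the parentals, only the n allele has switched, so n is the middle locus and the order is w – n – v.
w–n: (301 + 26)/1200 = 0.2725; n–v: (110 + 26)/1200 = 0.1133.
Expected DCO frequency = 0.2725 × 0.1133 ≈ 0.03087; observed = 26/1200 ≈ 0.02167.
Coefficient of coincidence = 0.02167/0.03087 ≈ 0.702.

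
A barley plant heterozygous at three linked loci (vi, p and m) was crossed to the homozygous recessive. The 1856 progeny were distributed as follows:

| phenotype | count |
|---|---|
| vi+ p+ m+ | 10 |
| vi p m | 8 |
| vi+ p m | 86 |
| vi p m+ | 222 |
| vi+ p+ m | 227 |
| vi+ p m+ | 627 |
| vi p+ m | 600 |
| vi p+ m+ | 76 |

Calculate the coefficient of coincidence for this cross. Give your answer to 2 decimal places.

The two most frequent reciprocal classes, vi p+ m and vi+ p m+, are the parental types, so the F1 was vi p+ m / vi+ p m+.
The two rarest classes, vi p m and vi+ p+ m+, are the double crossovers. Comparing them with the parentals, only the p allele has switched, so p is the middle locus and the order is m – p – vi.
m–p: (162 + 18)/1856 = 0.0970; p–vi: (449 + 18)/1856 = 0.2516.
Expected DCO frequency = 0.0970 × 0.2516 ≈ 0.02441; observed = 18/1856 ≈ 0.00970.
Coefficient of coincidence = 0.00970/0.02441 ≈ 0.40.

0.40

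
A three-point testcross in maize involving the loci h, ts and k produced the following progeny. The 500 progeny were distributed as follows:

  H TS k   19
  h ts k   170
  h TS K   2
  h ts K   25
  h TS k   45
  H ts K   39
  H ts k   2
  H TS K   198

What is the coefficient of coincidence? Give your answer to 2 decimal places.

The two most frequent reciprocal classes, h ts k and H TS K, are the parental types, so the F1 was h ts k / H TS K.
The two rarest classes, H ts k and h TS K, are the double crossovers. Comparing them with the parentals, only the h allele has switched, so h is the middle locus and the order is ts – h – k.
ts–h: (84 + 4)/500 = 0.1760; h–k: (44 + 4)/500 = 0.0960.
Expected DCO frequency = 0.1760 × 0.0960 ≈ 0.01690; observed = 4/500 ≈ 0.00800.
Coefficient of coincidence = 0.00800/0.01690 ≈ 0.47.

0.47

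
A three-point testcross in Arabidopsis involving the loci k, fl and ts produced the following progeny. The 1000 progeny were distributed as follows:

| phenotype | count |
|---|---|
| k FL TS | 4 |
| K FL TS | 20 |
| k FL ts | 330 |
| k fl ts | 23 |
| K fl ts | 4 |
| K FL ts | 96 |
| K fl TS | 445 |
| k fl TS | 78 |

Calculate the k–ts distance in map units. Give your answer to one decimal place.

The two most frequent reciprocal classes, K fl TS and k FL ts, are the parental types, so the F1 was K fl TS / k FL ts.
The two rarest classes, K fl ts and k FL TS, are the double crossovers. Comparing them with the parentals, only the ts allele has switched, so ts is the middle locus and the order is k – ts – fl.
Crossovers in the k–ts interval produce the single-crossover classes k fl TS and K FL ts (78 + 96 = 174) plus the double crossovers (8).
RF(k–ts) = (174 + 8) / 1000 = 182/1000 = 0.1820 → 18.2 map units.

18.2 map units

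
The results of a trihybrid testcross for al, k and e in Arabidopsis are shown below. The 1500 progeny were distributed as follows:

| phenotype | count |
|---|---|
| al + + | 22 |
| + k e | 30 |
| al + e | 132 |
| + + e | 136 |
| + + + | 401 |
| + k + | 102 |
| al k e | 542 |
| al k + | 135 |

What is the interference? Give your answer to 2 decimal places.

0.16

The two most frequent reciprocal classes, + + + and al k e, are the parental types, so the F1 was + + + / al k e.
The two rarest classes, al + + and + k e, are the double crossovers. Comparing them with the parentals, only the al allele has switched, so al is the middle locus and the order is k – al – e.
k–al: (234 + 52)/1500 = 0.1907; al–e: (271 + 52)/1500 = 0.2153.
Expected DCO frequency = 0.1907 × 0.2153 ≈ 0.04106; observed = 52/1500 ≈ 0.03467.
Coefficient of coincidence = 0.03467/0.04106 ≈ 0.84; interference = 1 − 0.84 = 0.16.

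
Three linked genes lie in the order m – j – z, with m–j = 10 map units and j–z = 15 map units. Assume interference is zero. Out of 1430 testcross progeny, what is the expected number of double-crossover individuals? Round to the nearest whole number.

Map distances give recombination frequencies of 0.100 and 0.150 for the two intervals.
With no interference, expected double-crossover frequency = 0.100 × 0.150 = 0.01500.
Expected number = 0.01500 × 1430 = 21.45 ≈ 21.

21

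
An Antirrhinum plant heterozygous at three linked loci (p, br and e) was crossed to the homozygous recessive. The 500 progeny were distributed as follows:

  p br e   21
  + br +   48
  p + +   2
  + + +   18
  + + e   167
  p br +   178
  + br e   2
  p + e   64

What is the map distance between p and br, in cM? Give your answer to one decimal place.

The two most frequent reciprocal classes, p br + and + + e, are the parental types, so the F1 was p br + / + + e.
The two rarest classes, p + + and + br e, are the double crossovers. Comparing them with the parentals, only the br allele has switched, so br is the middle locus and the order is e – br – p.
Crossovers in the br–p interval produce the single-crossover classes + br + and p + e (48 + 64 = 112) plus the double crossovers (4).
RF(br–p) = (112 + 4) / 500 = 116/500 = 0.2320 → 23.2 cM.

23.2 cM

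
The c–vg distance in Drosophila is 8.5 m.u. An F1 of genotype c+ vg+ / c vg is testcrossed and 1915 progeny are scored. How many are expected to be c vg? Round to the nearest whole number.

A map distance of 8.5 m.u. corresponds to a recombination frequency of 0.085.
The F1 is c+ vg+ / c vg, so c vg is a parental gamete class with expected frequency (1 − r)/2 = 0.915/2 = 0.4575.
Expected number = 0.4575 × 1915 = 876.11 ≈ 876.

876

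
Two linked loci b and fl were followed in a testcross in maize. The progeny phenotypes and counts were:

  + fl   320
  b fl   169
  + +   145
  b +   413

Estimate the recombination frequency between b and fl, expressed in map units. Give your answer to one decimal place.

The two most frequent classes, + fl (320) and b + (413), are the parental types, so the F1 was + fl / b +.
The recombinant classes are + + and b fl: 145 + 169 = 314.
Recombination frequency = 314/1047 = 0.2999 ≈ 30.0%, i.e. 30.0 map units.

30.0 map units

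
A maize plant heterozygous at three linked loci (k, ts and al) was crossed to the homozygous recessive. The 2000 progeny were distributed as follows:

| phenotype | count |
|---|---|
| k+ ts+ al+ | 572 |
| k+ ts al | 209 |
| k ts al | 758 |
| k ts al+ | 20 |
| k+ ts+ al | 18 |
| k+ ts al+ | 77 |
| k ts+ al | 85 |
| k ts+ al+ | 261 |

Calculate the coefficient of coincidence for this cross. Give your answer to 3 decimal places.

0.748

The two most frequent reciprocal classes, k ts al and k+ ts+ al+, are the parental types, so the F1 was k ts al / k+ ts+ al+.
The two rarest classes, k ts al+ and k+ ts+ al, are the double crossovers. Comparing them with the parentals, only the al allele has switched, so al is the middle locus and the order is k – al – ts.
k–al: (470 + 38)/2000 = 0.2540; al–ts: (162 + 38)/2000 = 0.1000.
Expected DCO frequency = 0.2540 × 0.1000 ≈ 0.02540; observed = 38/2000 ≈ 0.01900.
Coefficient of coincidence = 0.01900/0.02540 ≈ 0.748.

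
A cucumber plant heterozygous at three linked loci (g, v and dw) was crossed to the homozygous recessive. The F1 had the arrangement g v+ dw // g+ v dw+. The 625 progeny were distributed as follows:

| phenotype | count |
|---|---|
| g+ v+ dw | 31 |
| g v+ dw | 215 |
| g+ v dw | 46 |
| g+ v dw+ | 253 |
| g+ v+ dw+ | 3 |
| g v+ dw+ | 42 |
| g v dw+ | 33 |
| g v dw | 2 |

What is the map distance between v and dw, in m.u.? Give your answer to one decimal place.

14.9 m.u.

The two rarest classes, g v dw and g+ v+ dw+, are the double crossovers. Comparing them with the parentals, only the v allele has switched, so v is the middle locus and the order is g – v – dw.
Crossovers in the v–dw interval produce the single-crossover classes g v+ dw+ and g+ v dw (42 + 46 = 88) plus the double crossovers (5).
RF(v–dw) = (88 + 5) / 625 = 93/625 = 0.1488 → 14.9 m.u.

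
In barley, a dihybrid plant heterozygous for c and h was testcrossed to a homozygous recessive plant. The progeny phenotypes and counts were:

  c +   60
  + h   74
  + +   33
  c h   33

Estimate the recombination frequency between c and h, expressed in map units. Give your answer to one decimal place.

33.0 map units

The two most frequent classes, + h (74) and c + (60), are the parental types, so the F1 was + h / c +.
The recombinant classes are + + and c h: 33 + 33 = 66.
Recombination frequency = 66/200 = 0.3300 ≈ 33.0%, i.e. 33.0 map units.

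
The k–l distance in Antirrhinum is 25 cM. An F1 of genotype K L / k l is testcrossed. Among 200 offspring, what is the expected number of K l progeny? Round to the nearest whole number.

A map distance of 25 cM corresponds to a recombination frequency of 0.250.
The F1 is K L / k l, so K l is a recombinant gamete class with expected frequency r/2 = 0.250/2 = 0.1250.
Expected number = 0.1250 × 200 = 25.00 ≈ 25.

25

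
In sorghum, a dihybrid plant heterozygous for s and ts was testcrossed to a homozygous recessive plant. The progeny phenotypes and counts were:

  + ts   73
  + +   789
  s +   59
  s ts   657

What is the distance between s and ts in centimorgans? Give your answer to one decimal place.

The two most frequent classes, + + (789) and s ts (657), are the parental types, so the F1 was + + / s ts.
The recombinant classes are + ts and s +: 73 + 59 = 132.
Recombination frequency = 132/1578 = 0.0837 ≈ 8.4%, i.e. 8.4 centimorgans.

8.4 centimorgans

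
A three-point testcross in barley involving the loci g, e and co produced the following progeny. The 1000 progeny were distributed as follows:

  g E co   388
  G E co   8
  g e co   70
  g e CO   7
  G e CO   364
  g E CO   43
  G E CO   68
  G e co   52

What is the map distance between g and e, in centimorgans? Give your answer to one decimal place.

The two most frequent reciprocal classes, G e CO and g E co, are the parental types, so the F1 was G e CO / g E co.
The two rarest classes, g e CO and G E co, are the double crossovers. Comparing them with the parentals, only the g allele has switched, so g is the middle locus and the order is co – g – e.
Crossovers in the g–e interval produce the single-crossover classes G E CO and g e co (68 + 70 = 138) plus the double crossovers (15).
RF(g–e) = (138 + 15) / 1000 = 153/1000 = 0.1530 → 15.3 centimorgans.

15.3 centimorgans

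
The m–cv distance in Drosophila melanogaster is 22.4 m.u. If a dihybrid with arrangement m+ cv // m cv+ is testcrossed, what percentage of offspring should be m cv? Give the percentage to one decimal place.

11.2%

A map distance of 22.4 m.u. corresponds to a recombination frequency of 0.224.
The F1 is m+ cv / m cv+, so m cv is a recombinant gamete class with expected frequency r/2 = 0.224/2 = 0.1120.
That is 0.1120 = 11.2% of the progeny.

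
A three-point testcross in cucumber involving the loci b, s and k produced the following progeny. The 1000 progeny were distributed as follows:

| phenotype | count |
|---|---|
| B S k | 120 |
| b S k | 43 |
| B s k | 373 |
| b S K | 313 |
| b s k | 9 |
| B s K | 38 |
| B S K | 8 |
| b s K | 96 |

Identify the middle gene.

The two most frequent reciprocal classes, B s k and b S K, are the parental types, so the F1 was B s k / b S K.
The two rarest classes, b s k and B S K, are the double crossovers. Comparing them with the parentals, only the b allele has switched, so b is the middle locus and the order is s – b – k.

b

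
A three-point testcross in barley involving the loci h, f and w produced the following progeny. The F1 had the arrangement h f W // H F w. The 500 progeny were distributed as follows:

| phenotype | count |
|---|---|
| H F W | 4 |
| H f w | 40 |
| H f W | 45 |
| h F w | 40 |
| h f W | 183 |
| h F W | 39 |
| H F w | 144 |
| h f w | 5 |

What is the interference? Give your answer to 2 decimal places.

The two rarest classes, h f w and H F W, are the double crossovers. Comparing them with the parentals, only the w allele has switched, so w is the middle locus and the order is f – w – h.
f–w: (79 + 9)/500 = 0.1760; w–h: (85 + 9)/500 = 0.1880.
Expected DCO frequency = 0.1760 × 0.1880 ≈ 0.03309; observed = 9/500 ≈ 0.01800.
Coefficient of coincidence = 0.01800/0.03309 ≈ 0.54; interference = 1 − 0.54 = 0.46.

0.46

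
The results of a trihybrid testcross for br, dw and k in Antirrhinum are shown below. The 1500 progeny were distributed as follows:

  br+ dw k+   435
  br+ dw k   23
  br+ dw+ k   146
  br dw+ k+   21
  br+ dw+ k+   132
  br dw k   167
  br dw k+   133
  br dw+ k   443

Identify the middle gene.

k

The two most frequent reciprocal classes, br+ dw k+ and br dw+ k, are the parental types, so the F1 was br+ dw k+ / br dw+ k.
The two rarest classes, br+ dw k and br dw+ k+, are the double crossovers. Comparing them with the parentals, only the k allele has switched, so k is the middle locus and the order is br – k – dw.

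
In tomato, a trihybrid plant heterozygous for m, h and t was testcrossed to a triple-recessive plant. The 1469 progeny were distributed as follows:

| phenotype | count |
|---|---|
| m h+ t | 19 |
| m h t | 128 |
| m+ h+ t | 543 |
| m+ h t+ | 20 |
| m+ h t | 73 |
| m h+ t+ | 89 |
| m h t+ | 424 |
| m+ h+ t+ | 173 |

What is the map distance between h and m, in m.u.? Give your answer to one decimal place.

13.7 m.u.

The two most frequent reciprocal classes, m h t+ and m+ h+ t, are the parental types, so the F1 was m h t+ / m+ h+ t.
The two rarest classes, m+ h t+ and m h+ t, are the double crossovers. Comparing them with the parentals, only the m allele has switched, so m is the middle locus and the order is t – m – h.
Crossovers in the m–h interval produce the single-crossover classes m h+ t+ and m+ h t (89 + 73 = 162) plus the double crossovers (39).
RF(m–h) = (162 + 39) / 1469 = 201/1469 = 0.1368 → 13.7 m.u.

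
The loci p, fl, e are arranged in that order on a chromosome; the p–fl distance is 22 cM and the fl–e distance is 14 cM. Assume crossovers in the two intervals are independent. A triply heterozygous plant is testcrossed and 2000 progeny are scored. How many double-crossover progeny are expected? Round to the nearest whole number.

62

Map distances give recombination frequencies of 0.220 and 0.140 for the two intervals.
With no interference, expected double-crossover frequency = 0.220 × 0.140 = 0.03080.
Expected number = 0.03080 × 2000 = 61.60 ≈ 62.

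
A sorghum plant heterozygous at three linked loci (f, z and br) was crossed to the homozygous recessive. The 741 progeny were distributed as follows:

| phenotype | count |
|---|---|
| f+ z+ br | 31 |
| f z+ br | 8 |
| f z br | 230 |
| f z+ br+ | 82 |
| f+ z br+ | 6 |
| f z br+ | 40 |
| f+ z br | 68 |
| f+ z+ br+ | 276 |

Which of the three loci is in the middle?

The two most frequent reciprocal classes, f+ z+ br+ and f z br, are the parental types, so the F1 was f+ z+ br+ / f z br.
The two rarest classes, f+ z br+ and f z+ br, are the double crossovers. Comparing them with the parentals, only the z allele has switched, so z is the middle locus and the order is br – z – f.

z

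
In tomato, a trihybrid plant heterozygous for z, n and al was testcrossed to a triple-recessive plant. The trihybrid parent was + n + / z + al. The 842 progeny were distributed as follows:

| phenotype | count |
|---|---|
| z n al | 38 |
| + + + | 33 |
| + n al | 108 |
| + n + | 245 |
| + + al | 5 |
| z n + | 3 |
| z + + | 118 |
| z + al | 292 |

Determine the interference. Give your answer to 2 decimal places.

0.64

The two rarest classes, z n + and + + al, are the double crossovers. Comparing them with the parentals, only the z allele has switched, so z is the middle locus and the order is n – z – al.
n–z: (71 + 8)/842 = 0.0938; z–al: (226 + 8)/842 = 0.2779.
Expected DCO frequency = 0.0938 × 0.2779 ≈ 0.02607; observed = 8/842 ≈ 0.00950.
Coefficient of coincidence = 0.00950/0.02607 ≈ 0.36; interference = 1 − 0.36 = 0.64.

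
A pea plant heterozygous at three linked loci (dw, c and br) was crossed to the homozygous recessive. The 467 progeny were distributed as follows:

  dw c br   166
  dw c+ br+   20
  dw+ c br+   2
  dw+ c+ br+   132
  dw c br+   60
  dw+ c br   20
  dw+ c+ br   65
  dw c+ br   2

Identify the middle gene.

The two most frequent reciprocal classes, dw c br and dw+ c+ br+, are the parental types, so the F1 was dw c br / dw+ c+ br+.
The two rarest classes, dw c+ br and dw+ c br+, are the double crossovers. Comparing them with the parentals, only the c allele has switched, so c is the middle locus and the order is dw – c – br.

c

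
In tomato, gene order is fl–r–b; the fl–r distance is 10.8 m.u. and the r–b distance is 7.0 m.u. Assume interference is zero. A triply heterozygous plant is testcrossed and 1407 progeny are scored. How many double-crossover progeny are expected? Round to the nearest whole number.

11

Map distances give recombination frequencies of 0.108 and 0.070 for the two intervals.
With no interference, expected double-crossover frequency = 0.108 × 0.070 = 0.00756.
Expected number = 0.00756 × 1407 = 10.64 ≈ 11.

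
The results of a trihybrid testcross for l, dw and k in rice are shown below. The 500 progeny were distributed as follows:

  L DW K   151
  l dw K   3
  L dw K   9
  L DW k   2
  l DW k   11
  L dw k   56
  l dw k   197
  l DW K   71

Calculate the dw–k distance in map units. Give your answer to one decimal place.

5.0 map units

The two most frequent reciprocal classes, l dw k and L DW K, are the parental types, so the F1 was l dw k / L DW K.
The two rarest classes, l dw K and L DW k, are the double crossovers. Comparing them with the parentals, only the k allele has switched, so k is the middle locus and the order is dw – k – l.
Crossovers in the dw–k interval produce the single-crossover classes l DW k and L dw K (11 + 9 = 20) plus the double crossovers (5).
RF(dw–k) = (20 + 5) / 500 = 25/500 = 0.0500 → 5.0 map units.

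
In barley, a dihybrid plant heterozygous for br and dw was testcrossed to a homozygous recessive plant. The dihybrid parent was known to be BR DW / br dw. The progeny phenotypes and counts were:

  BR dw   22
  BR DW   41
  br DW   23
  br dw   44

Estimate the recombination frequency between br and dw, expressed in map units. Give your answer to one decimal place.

34.6 map units

The recombinant classes are BR dw and br DW: 22 + 23 = 45.
Recombination frequency = 45/130 = 0.3462 ≈ 34.6%, i.e. 34.6 map units.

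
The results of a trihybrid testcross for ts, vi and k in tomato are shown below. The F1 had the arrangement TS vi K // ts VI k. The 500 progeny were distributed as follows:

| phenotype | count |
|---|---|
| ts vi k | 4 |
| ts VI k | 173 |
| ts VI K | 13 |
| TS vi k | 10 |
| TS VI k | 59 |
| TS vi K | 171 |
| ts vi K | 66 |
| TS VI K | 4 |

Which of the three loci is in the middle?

The two rarest classes, TS VI K and ts vi k, are the double crossovers. Comparing them with the parentals, only the vi allele has switched, so vi is the middle locus and the order is ts – vi – k.

vi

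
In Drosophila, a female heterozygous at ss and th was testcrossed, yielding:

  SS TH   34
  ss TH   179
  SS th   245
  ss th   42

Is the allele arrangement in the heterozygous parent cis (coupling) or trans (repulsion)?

The two most frequent classes are SS th (245) and ss TH (179); these are the parental (non-recombinant) types.
So the F1 carried SS th on one chromosome and ss TH on the other — the recessive alleles are on opposite chromosomes (trans / repulsion).

trans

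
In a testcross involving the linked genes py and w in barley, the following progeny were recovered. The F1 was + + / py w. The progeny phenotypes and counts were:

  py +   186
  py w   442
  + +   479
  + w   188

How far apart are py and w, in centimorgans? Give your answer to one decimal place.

28.9 centimorgans

The recombinant classes are + w and py +: 188 + 186 = 374.
Recombination frequency = 374/1295 = 0.2888 ≈ 28.9%, i.e. 28.9 centimorgans.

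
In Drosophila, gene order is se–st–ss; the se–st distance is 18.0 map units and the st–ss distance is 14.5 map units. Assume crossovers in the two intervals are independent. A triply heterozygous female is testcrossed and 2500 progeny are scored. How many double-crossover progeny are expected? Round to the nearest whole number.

Map distances give recombination frequencies of 0.180 and 0.145 for the two intervals.
With no interference, expected double-crossover frequency = 0.180 × 0.145 = 0.02610.
Expected number = 0.02610 × 2500 = 65.25 ≈ 65.

65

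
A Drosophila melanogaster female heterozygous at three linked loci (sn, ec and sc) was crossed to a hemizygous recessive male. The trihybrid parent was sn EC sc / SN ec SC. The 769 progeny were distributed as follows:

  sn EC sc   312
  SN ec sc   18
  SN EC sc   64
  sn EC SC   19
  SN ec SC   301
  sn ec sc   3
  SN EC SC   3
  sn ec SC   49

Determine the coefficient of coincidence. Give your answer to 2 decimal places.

0.90

The two rarest classes, sn ec sc and SN EC SC, are the double crossovers. Comparing them with the parentals, only the ec allele has switched, so ec is the middle locus and the order is sc – ec – sn.
sc–ec: (37 + 6)/769 = 0.0559; ec–sn: (113 + 6)/769 = 0.1547.
Expected DCO frequency = 0.0559 × 0.1547 ≈ 0.00865; observed = 6/769 ≈ 0.00780.
Coefficient of coincidence = 0.00780/0.00865 ≈ 0.90.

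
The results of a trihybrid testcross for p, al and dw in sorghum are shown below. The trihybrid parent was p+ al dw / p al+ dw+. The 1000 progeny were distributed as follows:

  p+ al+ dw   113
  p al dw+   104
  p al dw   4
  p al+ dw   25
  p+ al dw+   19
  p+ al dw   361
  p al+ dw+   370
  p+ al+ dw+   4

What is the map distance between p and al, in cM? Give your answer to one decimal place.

22.5 cM

The two rarest classes, p al dw and p+ al+ dw+, are the double crossovers. Comparing them with the parentals, only the p allele has switched, so p is the middle locus and the order is dw – p – al.
Crossovers in the p–al interval produce the single-crossover classes p+ al+ dw and p al dw+ (113 + 104 = 217) plus the double crossovers (8).
RF(p–al) = (217 + 8) / 1000 = 225/1000 = 0.2250 → 22.5 cM.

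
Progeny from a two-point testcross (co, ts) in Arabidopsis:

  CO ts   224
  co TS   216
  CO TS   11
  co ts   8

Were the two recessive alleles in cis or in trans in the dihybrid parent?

The two most frequent classes are CO ts (224) and co TS (216); these are the parental (non-recombinant) types.
So the F1 carried CO ts on one chromosome and co TS on the other — the recessive alleles are on opposite chromosomes (trans / repulsion).

trans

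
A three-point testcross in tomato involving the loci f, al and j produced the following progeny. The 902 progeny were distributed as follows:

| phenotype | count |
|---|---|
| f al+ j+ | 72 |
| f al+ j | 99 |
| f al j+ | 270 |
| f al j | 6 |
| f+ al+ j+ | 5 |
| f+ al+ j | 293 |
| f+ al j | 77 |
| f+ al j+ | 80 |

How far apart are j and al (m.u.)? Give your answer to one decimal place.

17.7 m.u.

The two most frequent reciprocal classes, f+ al+ j and f al j+, are the parental types, so the F1 was f+ al+ j / f al j+.
The two rarest classes, f+ al+ j+ and f al j, are the double crossovers. Comparing them with the parentals, only the j allele has switched, so j is the middle locus and the order is f – j – al.
Crossovers in the j–al interval produce the single-crossover classes f+ al j and f al+ j+ (77 + 72 = 149) plus the double crossovers (11).
RF(j–al) = (149 + 11) / 902 = 160/902 = 0.1774 → 17.7 m.u.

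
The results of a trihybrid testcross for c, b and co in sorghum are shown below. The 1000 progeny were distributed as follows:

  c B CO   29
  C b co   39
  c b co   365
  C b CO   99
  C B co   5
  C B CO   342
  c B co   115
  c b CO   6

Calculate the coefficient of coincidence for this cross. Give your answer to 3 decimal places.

The two most frequent reciprocal classes, c b co and C B CO, are the parental types, so the F1 was c b co / C B CO.
The two rarest classes, c b CO and C B co, are the double crossovers. Comparing them with the parentals, only the co allele has switched, so co is the middle locus and the order is c – co – b.
c–co: (68 + 11)/1000 = 0.0790; co–b: (214 + 11)/1000 = 0.2250.
Expected DCO frequency = 0.0790 × 0.2250 ≈ 0.01777; observed = 11/1000 ≈ 0.01100.
Coefficient of coincidence = 0.01100/0.01777 ≈ 0.619.

0.619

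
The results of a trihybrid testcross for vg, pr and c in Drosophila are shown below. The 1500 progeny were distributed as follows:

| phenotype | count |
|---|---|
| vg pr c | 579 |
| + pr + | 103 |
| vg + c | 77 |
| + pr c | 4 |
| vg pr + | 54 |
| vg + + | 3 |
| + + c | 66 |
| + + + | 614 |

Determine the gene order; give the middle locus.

vg

The two most frequent reciprocal classes, vg pr c and + + +, are the parental types, so the F1 was vg pr c / + + +.
The two rarest classes, + pr c and vg + +, are the double crossovers. Comparing them with the parentals, only the vg allele has switched, so vg is the middle locus and the order is pr – vg – c.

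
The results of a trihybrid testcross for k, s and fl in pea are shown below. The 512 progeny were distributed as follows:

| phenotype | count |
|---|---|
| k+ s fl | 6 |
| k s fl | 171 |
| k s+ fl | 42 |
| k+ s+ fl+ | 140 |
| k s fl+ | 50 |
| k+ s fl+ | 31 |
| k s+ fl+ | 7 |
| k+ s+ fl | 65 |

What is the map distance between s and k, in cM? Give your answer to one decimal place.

The two most frequent reciprocal classes, k s fl and k+ s+ fl+, are the parental types, so the F1 was k s fl / k+ s+ fl+.
The two rarest classes, k+ s fl and k s+ fl+, are the double crossovers. Comparing them with the parentals, only the k allele has switched, so k is the middle locus and the order is fl – k – s.
Crossovers in the k–s interval produce the single-crossover classes k s+ fl and k+ s fl+ (42 + 31 = 73) plus the double crossovers (13).
RF(k–s) = (73 + 13) / 512 = 86/512 = 0.1680 → 16.8 cM.

16.8 cM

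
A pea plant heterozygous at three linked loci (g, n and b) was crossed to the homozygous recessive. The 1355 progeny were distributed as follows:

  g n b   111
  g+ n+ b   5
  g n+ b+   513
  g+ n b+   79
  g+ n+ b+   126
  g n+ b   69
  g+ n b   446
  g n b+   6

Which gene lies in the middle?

n

The two most frequent reciprocal classes, g+ n b and g n+ b+, are the parental types, so the F1 was g+ n b / g n+ b+.
The two rarest classes, g+ n+ b and g n b+, are the double crossovers. Comparing them with the parentals, only the n allele has switched, so n is the middle locus and the order is g – n – b.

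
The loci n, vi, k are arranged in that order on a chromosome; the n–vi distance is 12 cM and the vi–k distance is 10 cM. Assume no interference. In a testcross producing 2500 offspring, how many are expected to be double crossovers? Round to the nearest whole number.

Map distances give recombination frequencies of 0.120 and 0.100 for the two intervals.
With no interference, expected double-crossover frequency = 0.120 × 0.100 = 0.01200.
Expected number = 0.01200 × 2500 = 30.00 ≈ 30.

30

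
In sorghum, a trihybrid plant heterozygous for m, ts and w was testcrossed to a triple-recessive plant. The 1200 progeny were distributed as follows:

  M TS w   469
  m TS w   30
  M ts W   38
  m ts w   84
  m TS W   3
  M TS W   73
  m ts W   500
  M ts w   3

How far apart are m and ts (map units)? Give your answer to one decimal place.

6.2 map units

The two most frequent reciprocal classes, M TS w and m ts W, are the parental types, so the F1 was M TS w / m ts W.
The two rarest classes, M ts w and m TS W, are the double crossovers. Comparing them with the parentals, only the ts allele has switched, so ts is the middle locus and the order is m – ts – w.
Crossovers in the m–ts interval produce the single-crossover classes m TS w and M ts W (30 + 38 = 68) plus the double crossovers (6).
RF(m–ts) = (68 + 6) / 1200 = 74/1200 = 0.0617 → 6.2 map units.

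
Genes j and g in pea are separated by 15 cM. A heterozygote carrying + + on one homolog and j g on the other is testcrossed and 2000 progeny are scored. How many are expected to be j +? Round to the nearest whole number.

150

A map distance of 15 cM corresponds to a recombination frequency of 0.150.
The F1 is + + / j g, so j + is a recombinant gamete class with expected frequency r/2 = 0.150/2 = 0.0750.
Expected number = 0.0750 × 2000 = 150.00 ≈ 150.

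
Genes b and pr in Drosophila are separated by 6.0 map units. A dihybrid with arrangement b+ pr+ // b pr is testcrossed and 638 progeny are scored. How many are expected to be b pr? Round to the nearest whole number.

A map distance of 6.0 map units corresponds to a recombination frequency of 0.060.
The F1 is b+ pr+ / b pr, so b pr is a parental gamete class with expected frequency (1 − r)/2 = 0.940/2 = 0.4700.
Expected number = 0.4700 × 638 = 299.86 ≈ 300.

300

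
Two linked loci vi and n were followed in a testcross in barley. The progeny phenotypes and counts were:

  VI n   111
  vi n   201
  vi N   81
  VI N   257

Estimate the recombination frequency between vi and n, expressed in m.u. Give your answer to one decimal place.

The two most frequent classes, VI N (257) and vi n (201), are the parental types, so the F1 was VI N / vi n.
The recombinant classes are VI n and vi N: 111 + 81 = 192.
Recombination frequency = 192/650 = 0.2954 ≈ 29.5%, i.e. 29.5 m.u.

29.5 m.u.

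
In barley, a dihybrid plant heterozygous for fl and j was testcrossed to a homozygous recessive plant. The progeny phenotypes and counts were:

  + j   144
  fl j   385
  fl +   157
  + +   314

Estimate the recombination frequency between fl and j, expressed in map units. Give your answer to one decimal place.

30.1 map units

The two most frequent classes, + + (314) and fl j (385), are the parental types, so the F1 was + + / fl j.
The recombinant classes are + j and fl +: 144 + 157 = 301.
Recombination frequency = 301/1000 = 0.3010 ≈ 30.1%, i.e. 30.1 map units.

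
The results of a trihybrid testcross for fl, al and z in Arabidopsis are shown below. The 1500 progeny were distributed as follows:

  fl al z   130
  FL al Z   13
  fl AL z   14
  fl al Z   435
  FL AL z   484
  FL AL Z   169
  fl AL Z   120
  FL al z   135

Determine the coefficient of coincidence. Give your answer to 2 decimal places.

0.44

The two most frequent reciprocal classes, fl al Z and FL AL z, are the parental types, so the F1 was fl al Z / FL AL z.
The two rarest classes, FL al Z and fl AL z, are the double crossovers. Comparing them with the parentals, only the fl allele has switched, so fl is the middle locus and the order is z – fl – al.
z–fl: (299 + 27)/1500 = 0.2173; fl–al: (255 + 27)/1500 = 0.1880.
Expected DCO frequency = 0.2173 × 0.1880 ≈ 0.04085; observed = 27/1500 ≈ 0.01800.
Coefficient of coincidence = 0.01800/0.04085 ≈ 0.44.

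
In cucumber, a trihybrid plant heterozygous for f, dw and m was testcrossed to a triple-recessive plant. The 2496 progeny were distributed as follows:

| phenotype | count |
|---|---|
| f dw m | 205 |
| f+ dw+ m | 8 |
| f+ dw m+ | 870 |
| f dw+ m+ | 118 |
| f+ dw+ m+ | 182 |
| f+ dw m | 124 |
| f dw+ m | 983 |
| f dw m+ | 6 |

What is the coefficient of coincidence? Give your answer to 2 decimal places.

The two most frequent reciprocal classes, f+ dw m+ and f dw+ m, are the parental types, so the F1 was f+ dw m+ / f dw+ m.
The two rarest classes, f dw m+ and f+ dw+ m, are the double crossovers. Comparing them with the parentals, only the f allele has switched, so f is the middle locus and the order is m – f – dw.
m–f: (242 + 14)/2496 = 0.1026; f–dw: (387 + 14)/2496 = 0.1607.
Expected DCO frequency = 0.1026 × 0.1607 ≈ 0.01649; observed = 14/2496 ≈ 0.00561.
Coefficient of coincidence = 0.00561/0.01649 ≈ 0.34.

0.34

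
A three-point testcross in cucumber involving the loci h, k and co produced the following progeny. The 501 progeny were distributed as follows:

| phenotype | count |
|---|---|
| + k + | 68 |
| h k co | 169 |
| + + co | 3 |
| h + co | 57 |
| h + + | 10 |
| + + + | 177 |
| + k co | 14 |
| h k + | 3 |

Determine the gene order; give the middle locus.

The two most frequent reciprocal classes, h k co and + + +, are the parental types, so the F1 was h k co / + + +.
The two rarest classes, h k + and + + co, are the double crossovers. Comparing them with the parentals, only the co allele has switched, so co is the middle locus and the order is h – co – k.

co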